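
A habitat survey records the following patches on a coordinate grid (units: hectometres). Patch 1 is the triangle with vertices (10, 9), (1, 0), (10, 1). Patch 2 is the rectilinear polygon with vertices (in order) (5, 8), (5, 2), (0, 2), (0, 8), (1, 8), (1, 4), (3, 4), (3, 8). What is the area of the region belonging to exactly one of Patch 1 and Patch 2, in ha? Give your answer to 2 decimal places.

54.00

|Patch 1| = 36, |Patch 2| = 22, |Patch 1∩Patch 2| = 2.
|Patch 1 △ Patch 2| = |Patch 1| + |Patch 2| − 2·|Patch 1∩Patch 2| = 36 + 22 − 4 = 54.00.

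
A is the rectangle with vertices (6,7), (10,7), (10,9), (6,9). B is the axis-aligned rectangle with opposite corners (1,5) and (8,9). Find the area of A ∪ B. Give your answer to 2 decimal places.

By inclusion–exclusion:
Individual areas: |A| = 8, |B| = 28.
|A∩B|: x∈[6,8], y∈[7,9] → 2·2 = 4.
|A ∪ B| = 36 − 4 = 32.00.

32.00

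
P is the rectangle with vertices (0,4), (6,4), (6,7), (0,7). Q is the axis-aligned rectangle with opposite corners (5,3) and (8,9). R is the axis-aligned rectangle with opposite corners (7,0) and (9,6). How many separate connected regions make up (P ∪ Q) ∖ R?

(P ∪ Q) ∖ R is a single connected region.

1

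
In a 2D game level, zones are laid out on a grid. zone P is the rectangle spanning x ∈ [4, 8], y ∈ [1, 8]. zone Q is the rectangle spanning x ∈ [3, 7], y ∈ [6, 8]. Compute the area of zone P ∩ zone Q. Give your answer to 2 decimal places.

|zone P∩zone Q|: x∈[4,7], y∈[6,8] → 3·2 = 6.

6.00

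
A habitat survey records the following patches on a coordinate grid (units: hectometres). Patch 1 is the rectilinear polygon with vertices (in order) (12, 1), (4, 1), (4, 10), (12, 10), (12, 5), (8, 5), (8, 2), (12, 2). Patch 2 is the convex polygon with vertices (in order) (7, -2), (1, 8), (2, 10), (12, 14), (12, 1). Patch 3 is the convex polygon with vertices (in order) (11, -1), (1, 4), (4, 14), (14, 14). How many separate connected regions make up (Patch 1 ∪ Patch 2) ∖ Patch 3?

(Patch 1 ∪ Patch 2) ∖ Patch 3 splits into 3 disjoint pieces (area 9.0409, area 2.9455, area 1.0227).

3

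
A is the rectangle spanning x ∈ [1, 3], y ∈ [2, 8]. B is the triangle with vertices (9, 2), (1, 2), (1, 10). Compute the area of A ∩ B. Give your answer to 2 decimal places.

The intersection is the polygon with vertices (3,2), (1,2), (1,8), (3,8).
By the shoelace formula its area is 12.00.

12.00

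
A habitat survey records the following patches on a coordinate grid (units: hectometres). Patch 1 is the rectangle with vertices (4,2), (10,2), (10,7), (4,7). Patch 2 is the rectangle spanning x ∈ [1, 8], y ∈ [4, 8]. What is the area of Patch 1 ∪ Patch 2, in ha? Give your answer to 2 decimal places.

46.00

By inclusion–exclusion:
Individual areas: |Patch 1| = 30, |Patch 2| = 28.
|Patch 1∩Patch 2|: x∈[4,8], y∈[4,7] → 4·3 = 12.
|Patch 1 ∪ Patch 2| = 58 − 12 = 46.00.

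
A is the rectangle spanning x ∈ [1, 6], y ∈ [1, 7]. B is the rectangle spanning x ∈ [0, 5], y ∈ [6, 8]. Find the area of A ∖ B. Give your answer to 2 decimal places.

|A∩B|: x∈[1,5], y∈[6,7] → 4·1 = 4.
|A| = 30.
|A ∖ B| = |A| − |A∩B| = 30 − 4 = 26.00.

26.00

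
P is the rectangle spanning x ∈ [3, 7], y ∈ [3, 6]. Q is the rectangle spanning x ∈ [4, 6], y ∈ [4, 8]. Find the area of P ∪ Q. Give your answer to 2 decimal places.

16.00

By inclusion–exclusion:
Individual areas: |P| = 12, |Q| = 8.
|P∩Q|: x∈[4,6], y∈[4,6] → 2·2 = 4.
|P ∪ Q| = 20 − 4 = 16.00.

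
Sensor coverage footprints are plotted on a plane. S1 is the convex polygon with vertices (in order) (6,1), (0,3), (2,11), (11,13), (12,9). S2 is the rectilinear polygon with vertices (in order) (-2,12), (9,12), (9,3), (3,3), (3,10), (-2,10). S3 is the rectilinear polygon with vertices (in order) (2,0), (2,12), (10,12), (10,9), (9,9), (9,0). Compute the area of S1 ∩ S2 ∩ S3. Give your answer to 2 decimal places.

52.25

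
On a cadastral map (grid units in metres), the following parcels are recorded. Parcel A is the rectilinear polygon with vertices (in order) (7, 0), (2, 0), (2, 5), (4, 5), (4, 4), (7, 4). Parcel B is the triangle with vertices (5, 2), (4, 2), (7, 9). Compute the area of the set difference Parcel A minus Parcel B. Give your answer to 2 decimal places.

20.29

|Parcel A| = 22, |Parcel A∩Parcel B| = 1.7143.
|Parcel A ∖ Parcel B| = |Parcel A| − |Parcel A∩Parcel B| = 22 − 1.7143 = 20.29.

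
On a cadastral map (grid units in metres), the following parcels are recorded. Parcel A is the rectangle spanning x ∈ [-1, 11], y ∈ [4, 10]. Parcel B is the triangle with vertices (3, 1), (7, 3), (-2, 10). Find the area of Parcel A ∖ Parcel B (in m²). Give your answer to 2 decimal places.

59.37

|Parcel A| = 72, |Parcel A∩Parcel B| = 12.6317.
|Parcel A ∖ Parcel B| = |Parcel A| − |Parcel A∩Parcel B| = 72 − 12.6317 = 59.37.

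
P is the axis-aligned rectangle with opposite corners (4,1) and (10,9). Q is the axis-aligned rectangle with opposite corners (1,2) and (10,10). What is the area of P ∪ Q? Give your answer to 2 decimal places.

78.00

By inclusion–exclusion:
Individual areas: |P| = 48, |Q| = 72.
|P∩Q|: x∈[4,10], y∈[2,9] → 6·7 = 42.
|P ∪ Q| = 120 − 42 = 78.00.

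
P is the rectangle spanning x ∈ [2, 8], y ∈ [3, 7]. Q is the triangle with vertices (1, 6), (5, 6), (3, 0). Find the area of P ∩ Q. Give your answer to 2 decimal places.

7.50

The intersection is the polygon with vertices (2,6), (5,6), (4,3), (2,3).
By the shoelace formula its area is 7.50.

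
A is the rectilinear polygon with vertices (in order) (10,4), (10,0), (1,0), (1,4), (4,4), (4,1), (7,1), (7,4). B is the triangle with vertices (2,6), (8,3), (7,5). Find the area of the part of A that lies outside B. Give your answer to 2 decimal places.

26.50

|A| = 27, |A∩B| = 0.5.
|A ∖ B| = |A| − |A∩B| = 27 − 0.5 = 26.50.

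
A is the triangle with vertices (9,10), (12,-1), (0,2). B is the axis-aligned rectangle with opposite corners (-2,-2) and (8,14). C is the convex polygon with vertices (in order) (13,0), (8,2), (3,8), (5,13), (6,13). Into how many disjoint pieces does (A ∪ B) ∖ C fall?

(A ∪ B) ∖ C splits into 2 disjoint pieces (area 135.2143, area 3.031).

2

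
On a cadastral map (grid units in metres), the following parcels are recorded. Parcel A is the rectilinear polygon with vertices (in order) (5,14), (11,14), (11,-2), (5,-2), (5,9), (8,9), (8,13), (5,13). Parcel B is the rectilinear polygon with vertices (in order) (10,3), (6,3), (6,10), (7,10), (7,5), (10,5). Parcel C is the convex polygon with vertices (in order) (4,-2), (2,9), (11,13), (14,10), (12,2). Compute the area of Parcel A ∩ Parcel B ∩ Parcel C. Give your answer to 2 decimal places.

The intersection is the polygon with vertices (7,5), (10,5), (10,3), (6,3), (6,9), (7,9).
By the shoelace formula its area is 12.00.

12.00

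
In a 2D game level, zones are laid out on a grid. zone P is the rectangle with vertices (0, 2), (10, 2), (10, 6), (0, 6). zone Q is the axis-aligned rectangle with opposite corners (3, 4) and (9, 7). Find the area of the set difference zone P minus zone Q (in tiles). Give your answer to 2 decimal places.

28.00

|zone P∩zone Q|: x∈[3,9], y∈[4,6] → 6·2 = 12.
|zone P| = 40.
|zone P ∖ zone Q| = |zone P| − |zone P∩zone Q| = 40 − 12 = 28.00.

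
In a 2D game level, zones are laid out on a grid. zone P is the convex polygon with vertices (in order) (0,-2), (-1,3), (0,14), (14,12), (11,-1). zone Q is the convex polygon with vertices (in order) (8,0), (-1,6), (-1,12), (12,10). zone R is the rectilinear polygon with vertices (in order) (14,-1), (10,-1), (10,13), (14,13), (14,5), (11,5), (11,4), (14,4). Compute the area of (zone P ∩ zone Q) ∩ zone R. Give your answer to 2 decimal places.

5.31

The region (zone P ∩ zone Q) ∩ zone R is the polygon with vertices (12,10), (10,5), (10,10.308).
By the shoelace formula its area is 5.31.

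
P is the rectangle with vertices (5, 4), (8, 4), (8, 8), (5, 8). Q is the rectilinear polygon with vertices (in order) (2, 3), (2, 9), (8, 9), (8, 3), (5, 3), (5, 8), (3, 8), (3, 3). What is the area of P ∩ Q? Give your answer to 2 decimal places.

12.00

The intersection is the polygon with vertices (8,4), (5,4), (5,8), (8,8).
By the shoelace formula its area is 12.00.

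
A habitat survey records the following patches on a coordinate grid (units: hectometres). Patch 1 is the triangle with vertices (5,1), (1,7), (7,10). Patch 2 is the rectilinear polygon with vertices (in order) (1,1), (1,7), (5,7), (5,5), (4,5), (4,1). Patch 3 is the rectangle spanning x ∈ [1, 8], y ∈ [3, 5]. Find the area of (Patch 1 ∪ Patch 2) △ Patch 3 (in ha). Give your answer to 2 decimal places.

30.58

|Patch 1 ∪ Patch 2| = 35.25.
|(Patch 1 ∪ Patch 2) ∩ Patch 3| = 9.3333.
|(Patch 1 ∪ Patch 2) △ Patch 3| = 35.25 + 14 − 18.6667 = 30.58.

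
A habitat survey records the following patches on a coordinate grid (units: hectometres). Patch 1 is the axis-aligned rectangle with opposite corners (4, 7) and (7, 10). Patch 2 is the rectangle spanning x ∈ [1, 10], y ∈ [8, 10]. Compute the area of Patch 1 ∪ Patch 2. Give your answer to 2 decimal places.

By inclusion–exclusion:
Individual areas: |Patch 1| = 9, |Patch 2| = 18.
|Patch 1∩Patch 2|: x∈[4,7], y∈[8,10] → 3·2 = 6.
|Patch 1 ∪ Patch 2| = 27 − 6 = 21.00.

21.00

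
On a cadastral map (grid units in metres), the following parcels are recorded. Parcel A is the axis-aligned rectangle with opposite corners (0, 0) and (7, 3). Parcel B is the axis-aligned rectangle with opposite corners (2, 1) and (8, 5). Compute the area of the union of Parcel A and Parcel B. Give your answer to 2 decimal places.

By inclusion–exclusion:
Individual areas: |Parcel A| = 21, |Parcel B| = 24.
|Parcel A∩Parcel B|: x∈[2,7], y∈[1,3] → 5·2 = 10.
|Parcel A ∪ Parcel B| = 45 − 10 = 35.00.

35.00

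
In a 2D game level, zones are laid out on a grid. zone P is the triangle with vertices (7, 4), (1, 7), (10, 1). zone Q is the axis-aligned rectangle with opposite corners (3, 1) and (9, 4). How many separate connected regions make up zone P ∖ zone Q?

2

zone P ∖ zone Q splits into 2 disjoint pieces (area 2.25, area 0.1667).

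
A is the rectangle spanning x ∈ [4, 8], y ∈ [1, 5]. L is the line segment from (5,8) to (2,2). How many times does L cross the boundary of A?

The segment lies entirely outside A and never meets its boundary.

0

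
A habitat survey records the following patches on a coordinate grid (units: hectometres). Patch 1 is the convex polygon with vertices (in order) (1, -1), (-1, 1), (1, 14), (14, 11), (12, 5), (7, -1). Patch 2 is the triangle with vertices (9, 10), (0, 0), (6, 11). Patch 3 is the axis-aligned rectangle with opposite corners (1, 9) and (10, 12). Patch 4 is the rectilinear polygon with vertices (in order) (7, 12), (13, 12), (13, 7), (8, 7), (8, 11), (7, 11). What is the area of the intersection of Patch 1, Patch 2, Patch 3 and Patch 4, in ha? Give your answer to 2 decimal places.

0.72

The intersection is the polygon with vertices (9,10), (8.1,9), (8,9), (8,10.333).
By the shoelace formula its area is 0.72.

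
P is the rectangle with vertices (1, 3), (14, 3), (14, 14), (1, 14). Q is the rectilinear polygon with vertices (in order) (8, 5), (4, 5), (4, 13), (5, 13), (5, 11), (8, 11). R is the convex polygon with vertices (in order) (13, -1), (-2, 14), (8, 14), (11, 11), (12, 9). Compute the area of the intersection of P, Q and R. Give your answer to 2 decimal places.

The intersection is the polygon with vertices (4,13), (5,13), (5,11), (8,11), (8,5), (7,5), (4,8).
By the shoelace formula its area is 21.50.

21.50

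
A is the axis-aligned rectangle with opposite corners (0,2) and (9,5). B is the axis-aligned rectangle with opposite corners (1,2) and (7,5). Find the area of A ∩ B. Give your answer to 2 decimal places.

|A∩B|: x∈[1,7], y∈[2,5] → 6·3 = 18.

18.00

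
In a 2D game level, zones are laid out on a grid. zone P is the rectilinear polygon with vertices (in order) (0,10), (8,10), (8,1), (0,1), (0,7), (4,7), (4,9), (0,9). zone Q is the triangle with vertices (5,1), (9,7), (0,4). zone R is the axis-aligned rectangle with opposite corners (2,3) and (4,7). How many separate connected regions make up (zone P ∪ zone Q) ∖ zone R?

(zone P ∪ zone Q) ∖ zone R is a single connected region.

1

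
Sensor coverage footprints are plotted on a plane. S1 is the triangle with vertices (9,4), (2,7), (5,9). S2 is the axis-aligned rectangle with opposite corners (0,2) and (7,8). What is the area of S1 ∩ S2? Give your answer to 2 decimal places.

The intersection is the polygon with vertices (2,7), (3.5,8), (5.8,8), (7,6.5), (7,4.857).
By the shoelace formula its area is 8.71.

8.71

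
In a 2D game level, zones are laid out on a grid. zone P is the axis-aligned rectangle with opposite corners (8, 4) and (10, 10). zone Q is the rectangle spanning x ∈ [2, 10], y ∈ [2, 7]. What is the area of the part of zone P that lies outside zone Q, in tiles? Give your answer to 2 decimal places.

6.00

|zone P∩zone Q|: x∈[8,10], y∈[4,7] → 2·3 = 6.
|zone P| = 12.
|zone P ∖ zone Q| = |zone P| − |zone P∩zone Q| = 12 − 6 = 6.00.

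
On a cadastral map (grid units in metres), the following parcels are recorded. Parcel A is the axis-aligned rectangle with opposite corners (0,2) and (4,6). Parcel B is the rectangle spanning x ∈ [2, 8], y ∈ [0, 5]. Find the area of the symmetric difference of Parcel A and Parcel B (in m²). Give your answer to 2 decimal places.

34.00

|Parcel A∩Parcel B|: x∈[2,4], y∈[2,5] → 2·3 = 6.
|Parcel A △ Parcel B| = |Parcel A| + |Parcel B| − 2·|Parcel A∩Parcel B| = 16 + 30 − 12 = 34.00.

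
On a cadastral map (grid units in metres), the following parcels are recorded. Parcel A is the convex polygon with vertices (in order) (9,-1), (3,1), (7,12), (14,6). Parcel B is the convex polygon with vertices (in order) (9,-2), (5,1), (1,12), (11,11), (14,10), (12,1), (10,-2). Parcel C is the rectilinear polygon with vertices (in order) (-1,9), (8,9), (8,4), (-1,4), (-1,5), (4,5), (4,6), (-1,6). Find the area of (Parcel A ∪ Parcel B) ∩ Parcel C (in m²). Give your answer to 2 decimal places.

24.36

The region (Parcel A ∪ Parcel B) ∩ Parcel C is the polygon with vertices (3.546,5), (4,5), (4,6), (3.182,6), (2.091,9), (8,9), (8,4), (3.909,4).
By the shoelace formula its area is 24.36.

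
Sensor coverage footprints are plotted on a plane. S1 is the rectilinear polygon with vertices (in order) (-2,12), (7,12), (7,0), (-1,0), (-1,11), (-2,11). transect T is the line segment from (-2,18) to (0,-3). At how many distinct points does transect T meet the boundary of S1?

The segment meets the boundary at (-0.286,0), (-1,7.5), (-1.333,11), (-1.429,12).

4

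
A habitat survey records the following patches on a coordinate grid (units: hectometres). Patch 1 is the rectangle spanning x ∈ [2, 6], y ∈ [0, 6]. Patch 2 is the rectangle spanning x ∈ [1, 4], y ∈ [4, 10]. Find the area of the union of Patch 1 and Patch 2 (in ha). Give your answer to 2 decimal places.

38.00

By inclusion–exclusion:
Individual areas: |Patch 1| = 24, |Patch 2| = 18.
|Patch 1∩Patch 2|: x∈[2,4], y∈[4,6] → 2·2 = 4.
|Patch 1 ∪ Patch 2| = 42 − 4 = 38.00.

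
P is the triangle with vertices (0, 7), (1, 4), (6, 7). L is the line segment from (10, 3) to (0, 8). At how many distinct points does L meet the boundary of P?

2

The segment meets the boundary at (2,7), (4.182,5.909).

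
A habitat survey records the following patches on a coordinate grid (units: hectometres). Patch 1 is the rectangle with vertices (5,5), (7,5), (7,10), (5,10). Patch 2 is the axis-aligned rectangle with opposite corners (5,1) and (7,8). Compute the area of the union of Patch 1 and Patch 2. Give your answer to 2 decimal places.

By inclusion–exclusion:
Individual areas: |Patch 1| = 10, |Patch 2| = 14.
|Patch 1∩Patch 2|: x∈[5,7], y∈[5,8] → 2·3 = 6.
|Patch 1 ∪ Patch 2| = 24 − 6 = 18.00.

18.00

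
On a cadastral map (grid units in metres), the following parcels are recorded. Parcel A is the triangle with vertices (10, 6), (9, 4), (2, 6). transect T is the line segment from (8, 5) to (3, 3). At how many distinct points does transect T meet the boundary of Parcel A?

1

The segment meets the boundary at (6.958,4.583).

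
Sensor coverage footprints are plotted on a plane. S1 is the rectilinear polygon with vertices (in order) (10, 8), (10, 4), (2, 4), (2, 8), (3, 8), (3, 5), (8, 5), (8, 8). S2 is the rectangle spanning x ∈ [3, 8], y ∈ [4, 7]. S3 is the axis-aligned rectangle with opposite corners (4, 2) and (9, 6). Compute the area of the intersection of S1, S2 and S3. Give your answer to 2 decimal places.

4.00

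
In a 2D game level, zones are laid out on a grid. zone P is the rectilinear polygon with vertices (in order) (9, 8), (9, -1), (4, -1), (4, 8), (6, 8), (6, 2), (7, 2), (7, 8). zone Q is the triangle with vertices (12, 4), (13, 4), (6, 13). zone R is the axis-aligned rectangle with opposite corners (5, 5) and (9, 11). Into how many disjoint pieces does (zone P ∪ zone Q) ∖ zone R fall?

3

(zone P ∪ zone Q) ∖ zone R splits into 3 disjoint pieces (area 30, area 0.2222, area 3.5357).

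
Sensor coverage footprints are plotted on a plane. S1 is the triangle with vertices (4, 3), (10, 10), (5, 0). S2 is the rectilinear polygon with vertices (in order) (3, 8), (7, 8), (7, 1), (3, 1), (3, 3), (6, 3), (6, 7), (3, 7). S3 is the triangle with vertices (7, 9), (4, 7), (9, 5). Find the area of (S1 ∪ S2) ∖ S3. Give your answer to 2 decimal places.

17.79

|S1 ∪ S2| = 22.5.
|(S1 ∪ S2) ∩ S3| = 4.7132.
|(S1 ∪ S2) ∖ S3| = 22.5 − 4.7132 = 17.79.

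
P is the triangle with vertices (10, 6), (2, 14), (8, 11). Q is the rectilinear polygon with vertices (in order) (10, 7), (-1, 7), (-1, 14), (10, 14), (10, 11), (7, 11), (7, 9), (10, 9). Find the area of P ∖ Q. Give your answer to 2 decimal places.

|P| = 12, |P∩Q| = 8.9.
|P ∖ Q| = |P| − |P∩Q| = 12 − 8.9 = 3.10.

3.10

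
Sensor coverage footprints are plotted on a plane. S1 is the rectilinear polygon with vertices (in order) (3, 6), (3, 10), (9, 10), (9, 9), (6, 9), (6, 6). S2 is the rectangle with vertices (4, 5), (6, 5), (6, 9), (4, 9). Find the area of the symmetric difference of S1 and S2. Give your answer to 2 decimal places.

11.00

|S1| = 15, |S2| = 8, |S1∩S2| = 6.
|S1 △ S2| = |S1| + |S2| − 2·|S1∩S2| = 15 + 8 − 12 = 11.00.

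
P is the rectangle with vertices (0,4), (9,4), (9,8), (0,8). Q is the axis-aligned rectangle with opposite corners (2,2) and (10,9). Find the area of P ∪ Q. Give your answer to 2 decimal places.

64.00

By inclusion–exclusion:
Individual areas: |P| = 36, |Q| = 56.
|P∩Q|: x∈[2,9], y∈[4,8] → 7·4 = 28.
|P ∪ Q| = 92 − 28 = 64.00.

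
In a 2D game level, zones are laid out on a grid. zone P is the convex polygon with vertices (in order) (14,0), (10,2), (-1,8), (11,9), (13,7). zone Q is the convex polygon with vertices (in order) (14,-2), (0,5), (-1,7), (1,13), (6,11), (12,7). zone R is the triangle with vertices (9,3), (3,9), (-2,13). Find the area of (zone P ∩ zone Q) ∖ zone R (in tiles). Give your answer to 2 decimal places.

53.18

|zone P ∩ zone Q| = 54.6177.
|(zone P ∩ zone Q) ∩ zone R| = 1.4386.
|(zone P ∩ zone Q) ∖ zone R| = 54.6177 − 1.4386 = 53.18.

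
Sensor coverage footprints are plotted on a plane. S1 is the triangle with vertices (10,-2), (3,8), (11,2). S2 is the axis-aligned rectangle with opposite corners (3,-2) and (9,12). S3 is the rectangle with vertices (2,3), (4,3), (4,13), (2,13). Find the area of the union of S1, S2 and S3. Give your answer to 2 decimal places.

101.79

By inclusion–exclusion:
Individual areas: |S1| = 19, |S2| = 84, |S3| = 20.
|S1∩S2| = 12.2143.
|S1∩S3| = 0.3393.
|S2∩S3|: x∈[3,4], y∈[3,12] → 1·9 = 9.
|S1∩S2∩S3| = 0.3393.
|S1 ∪ S2 ∪ S3| = 123 − 21.5536 + 0.3393 = 101.79.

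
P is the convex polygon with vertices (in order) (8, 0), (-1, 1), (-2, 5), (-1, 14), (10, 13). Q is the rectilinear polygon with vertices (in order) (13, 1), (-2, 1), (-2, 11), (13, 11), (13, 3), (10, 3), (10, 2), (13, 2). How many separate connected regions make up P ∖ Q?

P ∖ Q splits into 2 disjoint pieces (area 4.5769, area 27.6923).

2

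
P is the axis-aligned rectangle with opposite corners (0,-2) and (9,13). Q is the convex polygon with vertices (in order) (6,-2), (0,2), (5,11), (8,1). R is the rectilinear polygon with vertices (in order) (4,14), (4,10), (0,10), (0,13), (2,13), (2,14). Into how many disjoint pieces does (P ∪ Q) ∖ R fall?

1

(P ∪ Q) ∖ R is a single connected region.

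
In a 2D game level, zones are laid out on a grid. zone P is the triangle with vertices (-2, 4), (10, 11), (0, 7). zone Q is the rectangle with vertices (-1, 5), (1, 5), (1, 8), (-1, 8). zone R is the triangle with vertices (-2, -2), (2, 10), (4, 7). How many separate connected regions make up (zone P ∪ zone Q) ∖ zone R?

(zone P ∪ zone Q) ∖ zone R splits into 2 disjoint pieces (area 5.9712, area 3.9137).

2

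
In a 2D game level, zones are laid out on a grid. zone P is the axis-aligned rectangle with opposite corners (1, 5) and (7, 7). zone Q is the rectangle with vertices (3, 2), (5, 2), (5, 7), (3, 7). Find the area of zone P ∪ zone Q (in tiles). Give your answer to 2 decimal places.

By inclusion–exclusion:
Individual areas: |zone P| = 12, |zone Q| = 10.
|zone P∩zone Q|: x∈[3,5], y∈[5,7] → 2·2 = 4.
|zone P ∪ zone Q| = 22 − 4 = 18.00.

18.00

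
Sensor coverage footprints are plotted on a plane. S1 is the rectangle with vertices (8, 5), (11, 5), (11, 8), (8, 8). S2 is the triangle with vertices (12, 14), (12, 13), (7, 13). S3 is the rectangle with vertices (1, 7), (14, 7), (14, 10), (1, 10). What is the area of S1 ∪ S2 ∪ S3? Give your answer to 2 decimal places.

By inclusion–exclusion:
Individual areas: |S1| = 9, |S2| = 2.5, |S3| = 39.
|S1∩S2| = 0.
|S1∩S3|: x∈[8,11], y∈[7,8] → 3·1 = 3.
|S2∩S3| = 0.
|S1∩S2∩S3| = 0.
|S1 ∪ S2 ∪ S3| = 50.5 − 3 + 0 = 47.50.

47.50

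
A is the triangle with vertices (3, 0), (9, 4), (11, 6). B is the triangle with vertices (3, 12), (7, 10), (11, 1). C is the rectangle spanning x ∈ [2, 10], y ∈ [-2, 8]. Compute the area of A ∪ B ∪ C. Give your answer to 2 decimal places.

By inclusion–exclusion:
Individual areas: |A| = 2, |B| = 14, |C| = 80.
|A∩B| = 0.2965.
|A∩C| = 1.875.
|B∩C| = 6.4918.
|A∩B∩C| = 0.2965.
|A ∪ B ∪ C| = 96 − 8.6633 + 0.2965 = 87.63.

87.63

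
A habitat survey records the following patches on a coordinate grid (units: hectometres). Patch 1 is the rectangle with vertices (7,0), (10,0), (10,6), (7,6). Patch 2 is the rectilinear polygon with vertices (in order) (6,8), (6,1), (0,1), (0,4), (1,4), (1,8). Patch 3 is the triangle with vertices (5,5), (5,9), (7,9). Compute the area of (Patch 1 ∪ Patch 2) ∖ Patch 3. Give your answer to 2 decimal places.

54.00

|Patch 1 ∪ Patch 2| = 56.
|(Patch 1 ∪ Patch 2) ∩ Patch 3| = 2.
|(Patch 1 ∪ Patch 2) ∖ Patch 3| = 56 − 2 = 54.00.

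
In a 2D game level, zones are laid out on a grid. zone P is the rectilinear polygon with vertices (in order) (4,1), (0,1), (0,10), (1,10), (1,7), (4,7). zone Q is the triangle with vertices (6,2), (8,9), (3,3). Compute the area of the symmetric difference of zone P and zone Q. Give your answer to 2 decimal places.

36.97

|zone P| = 27, |zone Q| = 11.5, |zone P∩zone Q| = 0.7667.
|zone P △ zone Q| = |zone P| + |zone Q| − 2·|zone P∩zone Q| = 27 + 11.5 − 1.5333 = 36.97.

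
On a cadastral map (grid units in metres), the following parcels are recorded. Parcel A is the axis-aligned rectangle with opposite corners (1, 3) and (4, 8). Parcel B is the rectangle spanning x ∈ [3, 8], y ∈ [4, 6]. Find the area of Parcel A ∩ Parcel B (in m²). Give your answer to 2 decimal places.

|Parcel A∩Parcel B|: x∈[3,4], y∈[4,6] → 1·2 = 2.

2.00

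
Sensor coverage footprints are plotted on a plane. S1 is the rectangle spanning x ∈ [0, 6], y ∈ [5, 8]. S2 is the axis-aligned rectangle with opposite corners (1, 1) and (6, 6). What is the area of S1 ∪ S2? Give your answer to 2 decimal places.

By inclusion–exclusion:
Individual areas: |S1| = 18, |S2| = 25.
|S1∩S2|: x∈[1,6], y∈[5,6] → 5·1 = 5.
|S1 ∪ S2| = 43 − 5 = 38.00.

38.00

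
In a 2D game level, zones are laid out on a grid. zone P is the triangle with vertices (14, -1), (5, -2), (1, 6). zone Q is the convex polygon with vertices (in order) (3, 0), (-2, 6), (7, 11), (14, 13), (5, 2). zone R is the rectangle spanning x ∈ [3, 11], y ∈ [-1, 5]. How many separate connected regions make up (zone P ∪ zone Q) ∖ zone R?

2

(zone P ∪ zone Q) ∖ zone R splits into 2 disjoint pieces (area 7.1731, area 64.3182).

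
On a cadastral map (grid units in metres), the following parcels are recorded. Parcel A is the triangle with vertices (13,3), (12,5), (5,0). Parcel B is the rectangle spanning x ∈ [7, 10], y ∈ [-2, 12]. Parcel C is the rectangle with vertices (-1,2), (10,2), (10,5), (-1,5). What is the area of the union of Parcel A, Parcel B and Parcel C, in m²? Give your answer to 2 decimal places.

71.94

By inclusion–exclusion:
Individual areas: |Parcel A| = 9.5, |Parcel B| = 42, |Parcel C| = 33.
|Parcel A∩Parcel B| = 3.5625.
|Parcel A∩Parcel C| = 1.7286.
|Parcel B∩Parcel C|: x∈[7,10], y∈[2,5] → 3·3 = 9.
|Parcel A∩Parcel B∩Parcel C| = 1.7286.
|Parcel A ∪ Parcel B ∪ Parcel C| = 84.5 − 14.2911 + 1.7286 = 71.94.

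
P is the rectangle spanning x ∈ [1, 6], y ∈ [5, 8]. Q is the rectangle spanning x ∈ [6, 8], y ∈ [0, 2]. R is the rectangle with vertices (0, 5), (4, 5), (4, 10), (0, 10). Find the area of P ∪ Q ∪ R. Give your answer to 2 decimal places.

30.00

By inclusion–exclusion:
Individual areas: |P| = 15, |Q| = 4, |R| = 20.
|P∩Q| = 0 (no overlap).
|P∩R|: x∈[1,4], y∈[5,8] → 3·3 = 9.
|Q∩R| = 0 (no overlap).
|P∩Q∩R| = 0.
|P ∪ Q ∪ R| = 39 − 9 + 0 = 30.00.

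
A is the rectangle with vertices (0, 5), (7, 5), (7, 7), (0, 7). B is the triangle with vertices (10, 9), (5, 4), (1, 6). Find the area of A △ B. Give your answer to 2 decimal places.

|A| = 14, |B| = 15, |A∩B| = 9.
|A △ B| = |A| + |B| − 2·|A∩B| = 14 + 15 − 18 = 11.00.

11.00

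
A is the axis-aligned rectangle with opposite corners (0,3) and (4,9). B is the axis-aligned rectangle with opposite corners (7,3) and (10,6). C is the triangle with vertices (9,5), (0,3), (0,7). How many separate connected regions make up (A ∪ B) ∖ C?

(A ∪ B) ∖ C splits into 3 disjoint pieces (area 1.7778, area 9.7778, area 8.1111).

3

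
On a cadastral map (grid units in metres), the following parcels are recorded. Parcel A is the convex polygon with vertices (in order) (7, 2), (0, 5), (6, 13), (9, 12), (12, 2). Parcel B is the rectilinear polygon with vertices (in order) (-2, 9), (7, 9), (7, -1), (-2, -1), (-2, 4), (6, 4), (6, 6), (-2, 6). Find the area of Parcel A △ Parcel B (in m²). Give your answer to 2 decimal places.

107.92

|Parcel A| = 78, |Parcel B| = 74, |Parcel A∩Parcel B| = 22.0417.
|Parcel A △ Parcel B| = |Parcel A| + |Parcel B| − 2·|Parcel A∩Parcel B| = 78 + 74 − 44.0833 = 107.92.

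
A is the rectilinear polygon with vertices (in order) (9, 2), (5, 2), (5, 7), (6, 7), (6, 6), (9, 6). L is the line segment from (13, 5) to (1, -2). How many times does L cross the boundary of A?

The segment meets the boundary at (7.857,2), (9,2.667).

2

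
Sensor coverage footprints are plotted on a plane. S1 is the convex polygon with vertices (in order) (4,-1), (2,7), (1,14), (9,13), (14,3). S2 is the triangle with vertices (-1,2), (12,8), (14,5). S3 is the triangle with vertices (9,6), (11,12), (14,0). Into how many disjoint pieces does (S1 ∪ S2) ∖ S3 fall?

(S1 ∪ S2) ∖ S3 splits into 2 disjoint pieces (area 106.2293, area 3.0682).

2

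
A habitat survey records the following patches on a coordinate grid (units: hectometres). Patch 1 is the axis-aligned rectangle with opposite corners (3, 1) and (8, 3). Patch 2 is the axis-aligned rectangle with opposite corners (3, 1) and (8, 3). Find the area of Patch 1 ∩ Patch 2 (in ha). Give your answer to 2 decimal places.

10.00

|Patch 1∩Patch 2|: x∈[3,8], y∈[1,3] → 5·2 = 10.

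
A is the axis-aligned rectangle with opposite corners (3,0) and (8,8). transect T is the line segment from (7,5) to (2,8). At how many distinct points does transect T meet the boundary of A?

1

The segment meets the boundary at (3,7.4).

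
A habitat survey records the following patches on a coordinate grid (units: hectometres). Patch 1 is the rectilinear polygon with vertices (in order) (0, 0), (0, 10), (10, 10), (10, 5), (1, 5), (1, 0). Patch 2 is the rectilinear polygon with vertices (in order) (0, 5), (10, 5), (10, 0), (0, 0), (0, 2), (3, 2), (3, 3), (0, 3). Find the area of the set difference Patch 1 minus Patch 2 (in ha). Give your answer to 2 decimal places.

|Patch 1| = 55, |Patch 1∩Patch 2| = 4.
|Patch 1 ∖ Patch 2| = |Patch 1| − |Patch 1∩Patch 2| = 55 − 4 = 51.00.

51.00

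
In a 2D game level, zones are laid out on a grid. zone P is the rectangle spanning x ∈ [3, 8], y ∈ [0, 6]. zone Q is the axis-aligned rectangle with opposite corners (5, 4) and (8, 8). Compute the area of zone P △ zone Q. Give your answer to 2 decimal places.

30.00

|zone P∩zone Q|: x∈[5,8], y∈[4,6] → 3·2 = 6.
|zone P △ zone Q| = |zone P| + |zone Q| − 2·|zone P∩zone Q| = 30 + 12 − 12 = 30.00.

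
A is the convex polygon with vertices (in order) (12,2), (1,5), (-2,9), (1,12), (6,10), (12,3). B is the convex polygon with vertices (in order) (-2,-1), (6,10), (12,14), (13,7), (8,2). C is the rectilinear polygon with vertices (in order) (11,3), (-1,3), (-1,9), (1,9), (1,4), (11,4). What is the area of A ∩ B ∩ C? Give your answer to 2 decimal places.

3.00

The intersection is the polygon with vertices (9,3), (8.333,3), (4.667,4), (10,4).
By the shoelace formula its area is 3.00.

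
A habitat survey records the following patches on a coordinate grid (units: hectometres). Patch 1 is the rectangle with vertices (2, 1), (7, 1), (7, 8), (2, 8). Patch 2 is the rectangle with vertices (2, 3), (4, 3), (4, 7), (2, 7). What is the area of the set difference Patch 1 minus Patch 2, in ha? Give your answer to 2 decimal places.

|Patch 1∩Patch 2|: x∈[2,4], y∈[3,7] → 2·4 = 8.
|Patch 1| = 35.
|Patch 1 ∖ Patch 2| = |Patch 1| − |Patch 1∩Patch 2| = 35 − 8 = 27.00.

27.00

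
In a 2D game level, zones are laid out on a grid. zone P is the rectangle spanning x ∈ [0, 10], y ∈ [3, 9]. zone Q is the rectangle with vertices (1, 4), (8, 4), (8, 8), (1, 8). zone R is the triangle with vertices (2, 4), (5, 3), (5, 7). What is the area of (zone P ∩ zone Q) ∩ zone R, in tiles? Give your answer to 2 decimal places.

The region (zone P ∩ zone Q) ∩ zone R is the polygon with vertices (2,4), (5,7), (5,4).
By the shoelace formula its area is 4.50.

4.50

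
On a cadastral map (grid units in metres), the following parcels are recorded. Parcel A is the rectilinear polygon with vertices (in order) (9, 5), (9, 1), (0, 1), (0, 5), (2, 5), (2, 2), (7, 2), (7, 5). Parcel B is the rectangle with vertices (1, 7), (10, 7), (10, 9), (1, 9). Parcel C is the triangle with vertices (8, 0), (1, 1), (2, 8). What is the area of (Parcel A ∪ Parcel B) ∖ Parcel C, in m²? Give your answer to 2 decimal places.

30.82

|Parcel A ∪ Parcel B| = 39.
|(Parcel A ∪ Parcel B) ∩ Parcel C| = 8.1786.
|(Parcel A ∪ Parcel B) ∖ Parcel C| = 39 − 8.1786 = 30.82.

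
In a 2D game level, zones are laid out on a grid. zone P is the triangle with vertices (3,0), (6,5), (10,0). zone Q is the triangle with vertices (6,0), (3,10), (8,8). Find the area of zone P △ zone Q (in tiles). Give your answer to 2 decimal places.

|zone P| = 17.5, |zone Q| = 22, |zone P∩zone Q| = 4.881.
|zone P △ zone Q| = |zone P| + |zone Q| − 2·|zone P∩zone Q| = 17.5 + 22 − 9.7619 = 29.74.

29.74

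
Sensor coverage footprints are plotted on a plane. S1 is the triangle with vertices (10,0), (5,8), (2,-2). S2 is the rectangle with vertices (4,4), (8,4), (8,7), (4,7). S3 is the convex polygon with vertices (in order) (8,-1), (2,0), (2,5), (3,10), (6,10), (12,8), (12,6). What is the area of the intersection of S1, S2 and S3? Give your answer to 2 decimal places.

The intersection is the polygon with vertices (4,4), (4,4.667), (4.7,7), (5.625,7), (7.5,4).
By the shoelace formula its area is 6.87.

6.87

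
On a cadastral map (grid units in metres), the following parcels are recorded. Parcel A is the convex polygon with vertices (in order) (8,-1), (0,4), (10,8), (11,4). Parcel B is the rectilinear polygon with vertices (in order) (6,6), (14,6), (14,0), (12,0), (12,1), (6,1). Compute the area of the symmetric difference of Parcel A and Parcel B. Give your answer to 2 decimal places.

47.90

|Parcel A| = 49.5, |Parcel B| = 42, |Parcel A∩Parcel B| = 21.8.
|Parcel A △ Parcel B| = |Parcel A| + |Parcel B| − 2·|Parcel A∩Parcel B| = 49.5 + 42 − 43.6 = 47.90.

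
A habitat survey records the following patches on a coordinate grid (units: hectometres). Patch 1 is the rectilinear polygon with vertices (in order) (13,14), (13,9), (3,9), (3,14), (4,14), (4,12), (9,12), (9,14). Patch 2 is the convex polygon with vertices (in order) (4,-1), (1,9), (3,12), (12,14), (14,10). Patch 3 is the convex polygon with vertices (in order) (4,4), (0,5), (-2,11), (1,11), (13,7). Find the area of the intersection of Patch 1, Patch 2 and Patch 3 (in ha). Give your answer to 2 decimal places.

The intersection is the polygon with vertices (3,9), (3,10.333), (7,9).
By the shoelace formula its area is 2.67.

2.67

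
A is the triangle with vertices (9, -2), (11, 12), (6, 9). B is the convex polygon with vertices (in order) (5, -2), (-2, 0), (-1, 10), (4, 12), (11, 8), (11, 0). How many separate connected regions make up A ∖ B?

2

A ∖ B splits into 2 disjoint pieces (area 0.3556, area 5.7727).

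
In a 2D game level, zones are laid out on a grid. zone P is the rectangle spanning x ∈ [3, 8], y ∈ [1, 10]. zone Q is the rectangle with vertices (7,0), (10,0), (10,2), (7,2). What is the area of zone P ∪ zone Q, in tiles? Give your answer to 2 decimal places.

By inclusion–exclusion:
Individual areas: |zone P| = 45, |zone Q| = 6.
|zone P∩zone Q|: x∈[7,8], y∈[1,2] → 1·1 = 1.
|zone P ∪ zone Q| = 51 − 1 = 50.00.

50.00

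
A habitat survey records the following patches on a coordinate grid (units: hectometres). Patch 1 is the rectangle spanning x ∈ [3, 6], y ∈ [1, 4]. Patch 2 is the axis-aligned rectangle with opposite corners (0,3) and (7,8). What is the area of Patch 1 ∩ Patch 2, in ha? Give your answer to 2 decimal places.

3.00

|Patch 1∩Patch 2|: x∈[3,6], y∈[3,4] → 3·1 = 3.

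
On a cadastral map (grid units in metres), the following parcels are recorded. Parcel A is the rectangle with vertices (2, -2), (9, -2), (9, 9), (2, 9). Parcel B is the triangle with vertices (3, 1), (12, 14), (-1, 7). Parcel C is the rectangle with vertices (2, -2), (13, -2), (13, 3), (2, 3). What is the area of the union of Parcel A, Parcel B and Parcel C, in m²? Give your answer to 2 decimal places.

120.73

By inclusion–exclusion:
Individual areas: |Parcel A| = 77, |Parcel B| = 53, |Parcel C| = 55.
|Parcel A∩Parcel B| = 29.2665.
|Parcel A∩Parcel C|: x∈[2,9], y∈[-2,3] → 7·5 = 35.
|Parcel B∩Parcel C| = 2.6346.
|Parcel A∩Parcel B∩Parcel C| = 2.6346.
|Parcel A ∪ Parcel B ∪ Parcel C| = 185 − 66.9011 + 2.6346 = 120.73.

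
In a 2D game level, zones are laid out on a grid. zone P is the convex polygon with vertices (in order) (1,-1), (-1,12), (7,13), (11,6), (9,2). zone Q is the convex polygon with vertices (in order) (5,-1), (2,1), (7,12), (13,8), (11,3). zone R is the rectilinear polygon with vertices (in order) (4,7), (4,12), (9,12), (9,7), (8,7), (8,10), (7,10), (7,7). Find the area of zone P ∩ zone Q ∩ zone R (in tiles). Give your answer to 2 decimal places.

10.72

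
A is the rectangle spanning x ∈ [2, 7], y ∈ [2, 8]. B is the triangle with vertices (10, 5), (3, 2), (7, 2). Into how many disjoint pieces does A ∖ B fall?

1

A ∖ B is a single connected region.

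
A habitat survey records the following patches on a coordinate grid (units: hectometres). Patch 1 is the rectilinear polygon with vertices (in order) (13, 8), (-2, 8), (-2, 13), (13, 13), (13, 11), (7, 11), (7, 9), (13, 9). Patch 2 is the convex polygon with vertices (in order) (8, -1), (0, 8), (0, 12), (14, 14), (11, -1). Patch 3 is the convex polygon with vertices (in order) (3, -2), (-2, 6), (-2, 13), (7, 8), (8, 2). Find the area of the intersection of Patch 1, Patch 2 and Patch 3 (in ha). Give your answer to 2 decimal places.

13.61

The intersection is the polygon with vertices (0,11.889), (7,8), (0,8).
By the shoelace formula its area is 13.61.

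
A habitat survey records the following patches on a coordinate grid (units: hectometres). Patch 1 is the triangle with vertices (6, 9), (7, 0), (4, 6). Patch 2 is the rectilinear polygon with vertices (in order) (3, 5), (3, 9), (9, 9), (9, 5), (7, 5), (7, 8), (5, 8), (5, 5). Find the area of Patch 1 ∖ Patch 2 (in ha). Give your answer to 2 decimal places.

8.61

|Patch 1| = 10.5, |Patch 1∩Patch 2| = 1.8889.
|Patch 1 ∖ Patch 2| = |Patch 1| − |Patch 1∩Patch 2| = 10.5 − 1.8889 = 8.61.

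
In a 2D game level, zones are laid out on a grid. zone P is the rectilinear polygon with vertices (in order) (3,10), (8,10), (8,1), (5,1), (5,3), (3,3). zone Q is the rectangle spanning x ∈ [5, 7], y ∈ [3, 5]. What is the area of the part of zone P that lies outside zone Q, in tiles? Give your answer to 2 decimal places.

|zone P| = 41, |zone P∩zone Q| = 4.
|zone P ∖ zone Q| = |zone P| − |zone P∩zone Q| = 41 − 4 = 37.00.

37.00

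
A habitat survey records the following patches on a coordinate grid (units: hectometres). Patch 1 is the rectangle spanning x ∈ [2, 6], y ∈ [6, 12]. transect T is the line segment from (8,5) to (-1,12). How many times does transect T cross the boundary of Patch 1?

The segment meets the boundary at (2,9.667), (6,6.556).

2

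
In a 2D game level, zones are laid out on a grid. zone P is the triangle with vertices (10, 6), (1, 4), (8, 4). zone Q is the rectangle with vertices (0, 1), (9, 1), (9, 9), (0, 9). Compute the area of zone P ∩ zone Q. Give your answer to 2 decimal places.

The intersection is the polygon with vertices (8,4), (1,4), (9,5.778), (9,5).
By the shoelace formula its area is 6.61.

6.61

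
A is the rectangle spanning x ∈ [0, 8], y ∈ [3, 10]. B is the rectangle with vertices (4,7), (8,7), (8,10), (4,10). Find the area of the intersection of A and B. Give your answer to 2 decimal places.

12.00

|A∩B|: x∈[4,8], y∈[7,10] → 4·3 = 12.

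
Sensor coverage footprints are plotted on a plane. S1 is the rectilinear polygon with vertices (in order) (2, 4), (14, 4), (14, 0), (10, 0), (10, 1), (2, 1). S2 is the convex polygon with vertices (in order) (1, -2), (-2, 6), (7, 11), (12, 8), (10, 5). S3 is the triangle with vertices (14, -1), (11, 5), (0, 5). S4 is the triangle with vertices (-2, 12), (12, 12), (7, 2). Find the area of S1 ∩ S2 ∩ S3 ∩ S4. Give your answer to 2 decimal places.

2.50

The intersection is the polygon with vertices (8,4), (7.545,3.091), (6.647,2.392), (5.2,4).
By the shoelace formula its area is 2.50.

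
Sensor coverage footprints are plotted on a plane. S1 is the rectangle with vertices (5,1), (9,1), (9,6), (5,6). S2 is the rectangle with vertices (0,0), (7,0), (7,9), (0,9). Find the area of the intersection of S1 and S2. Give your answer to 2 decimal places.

10.00

|S1∩S2|: x∈[5,7], y∈[1,6] → 2·5 = 10.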